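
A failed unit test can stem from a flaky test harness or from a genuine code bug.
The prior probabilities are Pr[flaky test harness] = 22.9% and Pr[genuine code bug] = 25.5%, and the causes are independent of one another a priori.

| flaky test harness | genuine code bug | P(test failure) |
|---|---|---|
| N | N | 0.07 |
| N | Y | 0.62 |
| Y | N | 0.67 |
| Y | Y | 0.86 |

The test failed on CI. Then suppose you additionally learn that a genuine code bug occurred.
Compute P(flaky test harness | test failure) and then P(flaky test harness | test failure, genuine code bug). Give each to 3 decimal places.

P(flaky test harness | test failure) ≈ 0.504; P(flaky test harness | test failure, genuine code bug) ≈ 0.292

P(test failure) = 0.07×0.771×0.745 + 0.62×0.771×0.255 + 0.67×0.229×0.745 + 0.86×0.229×0.255 = 0.040208 + 0.121895 + 0.114305 + 0.050220 = 0.326628
The flaky test harness-present share is 0.114305 + 0.050220 = 0.164525.
So P(flaky test harness | test failure) = 0.164525/0.326628 ≈ 0.504.

With the extra evidence:
Sum P(test failure|·) weighted by the priors over both values of flaky test harness:
  P(test failure | genuine code bug) = 0.62*0.771 + 0.86*0.229
        = 0.478020 + 0.196940 = 0.674960
Keeping only the flaky test harness-present terms gives 0.196940, so
  P(flaky test harness | test failure, genuine code bug) = 0.196940 / 0.674960 ≈ 0.292
The drop from 0.504 to 0.292 is the explaining-away (discounting) effect.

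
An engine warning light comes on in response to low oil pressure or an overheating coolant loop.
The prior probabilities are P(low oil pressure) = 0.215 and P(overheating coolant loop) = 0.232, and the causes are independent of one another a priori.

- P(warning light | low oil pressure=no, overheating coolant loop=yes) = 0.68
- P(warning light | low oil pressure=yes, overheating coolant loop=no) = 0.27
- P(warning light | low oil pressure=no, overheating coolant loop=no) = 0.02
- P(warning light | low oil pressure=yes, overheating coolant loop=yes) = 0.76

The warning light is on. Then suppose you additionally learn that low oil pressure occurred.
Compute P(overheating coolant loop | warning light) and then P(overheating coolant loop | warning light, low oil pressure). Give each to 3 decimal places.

P(overheating coolant loop | warning light) ≈ 0.741; P(overheating coolant loop | warning light, low oil pressure) ≈ 0.460

Numerator (weight on configurations with overheating coolant loop): 0.123842 + 0.037909 = 0.161751
Denominator P(warning light): 0.02·0.785·0.768 + 0.68·0.785·0.232 + 0.27·0.215·0.768 + 0.76·0.215·0.232 = 0.218391
P(overheating coolant loop | warning light) = 0.161751/0.218391 ≈ 0.741

Now also conditioning on low oil pressure=true:
P(warning light | low oil pressure) = 0.27*0.768 + 0.76*0.232 = 0.207360 + 0.176320 = 0.383680
Restricting to configurations with overheating coolant loop present: 0.76*0.232 = 0.176320.
So P(overheating coolant loop | warning light, low oil pressure) = 0.176320/0.383680 ≈ 0.460.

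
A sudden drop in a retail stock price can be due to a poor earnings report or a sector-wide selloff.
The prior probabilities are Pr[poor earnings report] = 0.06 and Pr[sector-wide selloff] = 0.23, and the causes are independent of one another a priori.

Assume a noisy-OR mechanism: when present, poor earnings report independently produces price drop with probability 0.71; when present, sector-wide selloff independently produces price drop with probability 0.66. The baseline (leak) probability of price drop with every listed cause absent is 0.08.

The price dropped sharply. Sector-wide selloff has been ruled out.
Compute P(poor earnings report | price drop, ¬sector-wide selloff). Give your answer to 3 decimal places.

P(poor earnings report | price drop, ¬sector-wide selloff) ≈ 0.369

Under noisy-OR, P(price drop | causes) = 1 − (1−0.08)·∏(1−qᵢ) over the active causes.
P(price drop | ¬sector-wide selloff) = 0.08×0.94 + 0.7332×0.06 = 0.075200 + 0.043992 = 0.119192
Of this, 0.043992 comes from 0.7332×0.06 (the poor earnings report=true cases).
So P(poor earnings report | price drop, ¬sector-wide selloff) = 0.043992/0.119192 ≈ 0.369.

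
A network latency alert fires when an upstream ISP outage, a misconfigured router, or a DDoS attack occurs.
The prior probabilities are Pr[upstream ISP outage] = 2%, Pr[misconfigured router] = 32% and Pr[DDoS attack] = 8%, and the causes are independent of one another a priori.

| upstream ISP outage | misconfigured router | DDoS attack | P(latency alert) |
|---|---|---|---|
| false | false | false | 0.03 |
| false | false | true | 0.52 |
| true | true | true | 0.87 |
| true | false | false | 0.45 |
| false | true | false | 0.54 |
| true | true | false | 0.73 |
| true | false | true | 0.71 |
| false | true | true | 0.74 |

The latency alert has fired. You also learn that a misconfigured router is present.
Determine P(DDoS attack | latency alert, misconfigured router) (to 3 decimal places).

Enumerate the 4 (upstream ISP outage, DDoS attack) configurations and weight by the priors:
  P(latency alert | misconfigured router) = 0.54*0.98*0.92 + 0.74*0.98*0.08 + 0.73*0.02*0.92 + 0.87*0.02*0.08
        = 0.486864 + 0.058016 + 0.013432 + 0.001392 = 0.559704
Keeping only the DDoS attack-present terms gives 0.059408, so
  P(DDoS attack | latency alert, misconfigured router) = 0.059408 / 0.559704 ≈ 0.106

P(DDoS attack | latency alert, misconfigured router) ≈ 0.106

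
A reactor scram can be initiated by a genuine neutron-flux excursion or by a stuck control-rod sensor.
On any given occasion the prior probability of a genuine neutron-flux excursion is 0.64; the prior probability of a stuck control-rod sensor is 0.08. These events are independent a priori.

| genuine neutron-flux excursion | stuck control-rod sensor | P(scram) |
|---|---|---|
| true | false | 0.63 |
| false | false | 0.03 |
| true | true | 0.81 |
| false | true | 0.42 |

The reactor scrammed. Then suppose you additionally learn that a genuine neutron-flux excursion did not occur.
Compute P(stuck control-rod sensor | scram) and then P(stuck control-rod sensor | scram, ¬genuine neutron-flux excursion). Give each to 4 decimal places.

P(scram) = 0.03*0.36*0.92 + 0.42*0.36*0.08 + 0.63*0.64*0.92 + 0.81*0.64*0.08 = 0.009936 + 0.012096 + 0.370944 + 0.041472 = 0.434448
Of this, 0.053568 comes from 0.012096 + 0.041472 (the stuck control-rod sensor=true cases).
P(stuck control-rod sensor | scram) = 0.053568 / 0.434448 ≈ 0.1233

Now condition on the additional information:
For the numerator, keep only stuck control-rod sensor=true terms: 0.42×0.08 = 0.033600
Normalizer over all consistent configurations: 0.03×0.92 + 0.42×0.08 = 0.061200
P(stuck control-rod sensor | scram, ¬genuine neutron-flux excursion) = 0.033600/0.061200 ≈ 0.5490

P(stuck control-rod sensor | scram) ≈ 0.1233; P(stuck control-rod sensor | scram, ¬genuine neutron-flux excursion) ≈ 0.5490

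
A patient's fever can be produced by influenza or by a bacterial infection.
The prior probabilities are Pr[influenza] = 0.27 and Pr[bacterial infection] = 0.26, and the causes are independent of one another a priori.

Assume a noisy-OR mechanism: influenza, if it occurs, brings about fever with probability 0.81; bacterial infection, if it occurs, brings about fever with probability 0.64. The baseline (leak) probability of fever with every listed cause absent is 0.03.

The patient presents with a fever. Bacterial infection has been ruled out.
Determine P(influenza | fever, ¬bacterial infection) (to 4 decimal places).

P(influenza | fever, ¬bacterial infection) ≈ 0.9096

Under noisy-OR, P(fever | causes) = 1 − (1−0.03)·∏(1−qᵢ) over the active causes.
For the numerator, keep only influenza=true terms: 0.8157·0.27 = 0.220239
Denominator P(fever | ¬bacterial infection): 0.03·0.73 + 0.8157·0.27 = 0.242139
Posterior = 0.220239 / 0.242139 ≈ 0.9096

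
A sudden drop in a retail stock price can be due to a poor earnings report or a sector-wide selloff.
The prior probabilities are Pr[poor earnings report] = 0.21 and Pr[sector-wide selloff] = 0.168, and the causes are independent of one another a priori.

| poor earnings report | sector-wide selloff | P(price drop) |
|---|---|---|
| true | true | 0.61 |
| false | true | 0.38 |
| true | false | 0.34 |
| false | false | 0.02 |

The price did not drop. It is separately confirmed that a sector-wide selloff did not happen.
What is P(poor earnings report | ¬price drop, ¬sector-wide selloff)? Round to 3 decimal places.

Sum P(¬price drop|·) weighted by the priors over both values of poor earnings report:
  P(¬price drop | ¬sector-wide selloff) = 0.98×0.79 + 0.66×0.21
        = 0.774200 + 0.138600 = 0.912800
The terms with poor earnings report present sum to 0.138600, so
  P(poor earnings report | ¬price drop, ¬sector-wide selloff) = 0.138600 / 0.912800 ≈ 0.152

P(poor earnings report | ¬price drop, ¬sector-wide selloff) ≈ 0.152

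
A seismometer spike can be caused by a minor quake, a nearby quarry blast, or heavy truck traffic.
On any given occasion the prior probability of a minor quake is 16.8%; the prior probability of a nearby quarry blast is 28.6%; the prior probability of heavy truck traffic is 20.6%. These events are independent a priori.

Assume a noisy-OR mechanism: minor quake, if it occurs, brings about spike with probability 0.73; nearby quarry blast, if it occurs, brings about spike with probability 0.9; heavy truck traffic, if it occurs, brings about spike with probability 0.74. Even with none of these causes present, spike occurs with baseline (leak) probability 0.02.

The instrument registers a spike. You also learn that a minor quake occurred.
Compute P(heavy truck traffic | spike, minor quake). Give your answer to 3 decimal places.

Under noisy-OR, P(spike | causes) = 1 − (1−0.02)·∏(1−qᵢ) over the active causes.
P(spike | minor quake) = 0.7354·0.714·0.794 + 0.931204·0.714·0.206 + 0.97354·0.286·0.794 + 0.99312·0.286·0.206 = 0.416910 + 0.136965 + 0.221075 + 0.058511 = 0.833461
The heavy truck traffic-present share is 0.136965 + 0.058511 = 0.195476.
P(heavy truck traffic | spike, minor quake) = 0.195476 / 0.833461 ≈ 0.235

P(heavy truck traffic | spike, minor quake) ≈ 0.235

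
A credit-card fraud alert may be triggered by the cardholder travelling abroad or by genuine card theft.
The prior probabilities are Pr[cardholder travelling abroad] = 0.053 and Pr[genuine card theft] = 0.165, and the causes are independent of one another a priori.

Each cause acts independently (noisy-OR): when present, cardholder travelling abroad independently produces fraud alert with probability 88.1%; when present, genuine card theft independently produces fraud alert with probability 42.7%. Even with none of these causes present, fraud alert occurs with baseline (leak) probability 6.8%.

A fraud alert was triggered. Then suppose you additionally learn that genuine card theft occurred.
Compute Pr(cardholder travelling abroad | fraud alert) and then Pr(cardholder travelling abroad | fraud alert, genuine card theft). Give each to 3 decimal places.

Under noisy-OR, P(fraud alert | causes) = 1 − (1−0.068)·∏(1−qᵢ) over the active causes.
P(fraud alert) = 0.068*0.947*0.835 + 0.465964*0.947*0.165 + 0.889092*0.053*0.835 + 0.93645*0.053*0.165 = 0.053771 + 0.072809 + 0.039347 + 0.008189 = 0.174116
Restricting to configurations with cardholder travelling abroad present: 0.039347 + 0.008189 = 0.047536.
Hence the posterior is 0.047536/0.174116 ≈ 0.273.

With the extra evidence:
P(fraud alert | genuine card theft) = 0.465964*0.947 + 0.93645*0.053 = 0.441268 + 0.049632 = 0.490900
The cardholder travelling abroad-present share is 0.93645*0.053 = 0.049632.
Hence the posterior is 0.049632/0.490900 ≈ 0.101.
Conditioning on genuine card theft lowers the posterior on cardholder travelling abroad: the classic explaining-away effect in a common-effect structure.

Pr(cardholder travelling abroad | fraud alert) ≈ 0.273; Pr(cardholder travelling abroad | fraud alert, genuine card theft) ≈ 0.101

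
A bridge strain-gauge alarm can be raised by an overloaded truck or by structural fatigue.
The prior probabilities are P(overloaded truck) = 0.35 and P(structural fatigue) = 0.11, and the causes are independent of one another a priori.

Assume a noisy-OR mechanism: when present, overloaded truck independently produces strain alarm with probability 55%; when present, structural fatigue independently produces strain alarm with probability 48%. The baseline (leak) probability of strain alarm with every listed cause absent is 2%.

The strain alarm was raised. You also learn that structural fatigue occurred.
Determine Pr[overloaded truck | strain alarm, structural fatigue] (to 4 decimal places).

Pr[overloaded truck | strain alarm, structural fatigue] ≈ 0.4583

Under noisy-OR, P(strain alarm | causes) = 1 − (1−0.02)·∏(1−qᵢ) over the active causes.
For the numerator, keep only overloaded truck=true terms: 0.77068·0.35 = 0.269738
The normalizing constant is 0.4904·0.65 + 0.77068·0.35 = 0.588498
Posterior = 0.269738 / 0.588498 ≈ 0.4583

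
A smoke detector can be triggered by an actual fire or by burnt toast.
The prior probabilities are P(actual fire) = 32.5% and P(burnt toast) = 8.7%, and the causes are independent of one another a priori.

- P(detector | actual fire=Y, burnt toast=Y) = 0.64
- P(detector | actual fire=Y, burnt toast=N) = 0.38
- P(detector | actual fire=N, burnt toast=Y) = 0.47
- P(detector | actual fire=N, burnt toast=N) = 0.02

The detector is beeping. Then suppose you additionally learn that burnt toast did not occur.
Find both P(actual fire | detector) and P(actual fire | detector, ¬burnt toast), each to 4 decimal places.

Numerator (weight on configurations with actual fire): 0.112756 + 0.018096 = 0.130852
Normalizer over all consistent configurations: 0.02·0.675·0.913 + 0.47·0.675·0.087 + 0.38·0.325·0.913 + 0.64·0.325·0.087 = 0.170779
Posterior = 0.130852 / 0.170779 ≈ 0.7662

Now also conditioning on burnt toast≠true:
P(detector | ¬burnt toast) = 0.02*0.675 + 0.38*0.325 = 0.013500 + 0.123500 = 0.137000
Of this, 0.123500 comes from 0.38*0.325 (the actual fire=true cases).
P(actual fire | detector, ¬burnt toast) = 0.123500 / 0.137000 ≈ 0.9015
Ruling out burnt toast raises the posterior on actual fire — the flip side of explaining away.

P(actual fire | detector) ≈ 0.7662; P(actual fire | detector, ¬burnt toast) ≈ 0.9015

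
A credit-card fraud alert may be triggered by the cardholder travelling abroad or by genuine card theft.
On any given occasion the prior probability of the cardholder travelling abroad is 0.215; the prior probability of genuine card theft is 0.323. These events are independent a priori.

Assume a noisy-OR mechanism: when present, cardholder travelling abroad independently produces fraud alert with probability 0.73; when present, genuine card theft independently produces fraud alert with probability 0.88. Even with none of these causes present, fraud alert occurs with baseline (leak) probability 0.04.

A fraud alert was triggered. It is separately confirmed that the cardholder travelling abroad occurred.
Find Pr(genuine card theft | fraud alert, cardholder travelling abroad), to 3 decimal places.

Under noisy-OR, P(fraud alert | causes) = 1 − (1−0.04)·∏(1−qᵢ) over the active causes.
Enumerate both values of genuine card theft and weight by the priors:
  P(fraud alert | cardholder travelling abroad) = 0.7408×0.677 + 0.968896×0.323
        = 0.501522 + 0.312953 = 0.814475
Configurations with genuine card theft contribute 0.312953, so
  P(genuine card theft | fraud alert, cardholder travelling abroad) = 0.312953 / 0.814475 ≈ 0.384

Pr(genuine card theft | fraud alert, cardholder travelling abroad) ≈ 0.384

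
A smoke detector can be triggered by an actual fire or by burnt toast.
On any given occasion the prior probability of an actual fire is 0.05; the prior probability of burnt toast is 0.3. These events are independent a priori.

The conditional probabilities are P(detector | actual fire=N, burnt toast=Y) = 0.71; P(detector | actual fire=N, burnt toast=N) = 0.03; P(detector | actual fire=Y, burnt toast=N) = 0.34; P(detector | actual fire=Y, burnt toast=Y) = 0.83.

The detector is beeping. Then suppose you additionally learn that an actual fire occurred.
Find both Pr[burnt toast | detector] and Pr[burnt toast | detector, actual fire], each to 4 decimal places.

Enumerate the 4 (actual fire, burnt toast) configurations and weight by the priors:
  P(detector) = 0.03×0.95×0.7 + 0.71×0.95×0.3 + 0.34×0.05×0.7 + 0.83×0.05×0.3
        = 0.019950 + 0.202350 + 0.011900 + 0.012450 = 0.246650
Keeping only the burnt toast-present terms gives 0.214800, so
  P(burnt toast | detector) = 0.214800 / 0.246650 ≈ 0.8709

With the extra evidence:
By total probability over both values of burnt toast:
  P(detector | actual fire) = 0.34·0.7 + 0.83·0.3
        = 0.238000 + 0.249000 = 0.487000
Keeping only the burnt toast-present terms gives 0.249000, so
  P(burnt toast | detector, actual fire) = 0.249000 / 0.487000 ≈ 0.5113
This is intercausal reasoning (explaining away): once actual fire accounts for the detector, burnt toast becomes less likely.

Pr[burnt toast | detector] ≈ 0.8709; Pr[burnt toast | detector, actual fire] ≈ 0.5113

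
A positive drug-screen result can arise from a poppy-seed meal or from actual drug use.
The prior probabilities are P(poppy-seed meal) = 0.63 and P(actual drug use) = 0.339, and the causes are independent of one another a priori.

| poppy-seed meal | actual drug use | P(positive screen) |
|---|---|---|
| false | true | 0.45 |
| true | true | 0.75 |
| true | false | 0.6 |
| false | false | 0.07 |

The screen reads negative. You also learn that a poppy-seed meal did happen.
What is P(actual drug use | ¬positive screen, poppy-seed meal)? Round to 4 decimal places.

P(actual drug use | ¬positive screen, poppy-seed meal) ≈ 0.2427

Weight on actual drug use=true, given the evidence: 0.25*0.339 = 0.084750
Normalizer over all consistent configurations: 0.4*0.661 + 0.25*0.339 = 0.349150
P(actual drug use | ¬positive screen, poppy-seed meal) = 0.084750/0.349150 ≈ 0.2427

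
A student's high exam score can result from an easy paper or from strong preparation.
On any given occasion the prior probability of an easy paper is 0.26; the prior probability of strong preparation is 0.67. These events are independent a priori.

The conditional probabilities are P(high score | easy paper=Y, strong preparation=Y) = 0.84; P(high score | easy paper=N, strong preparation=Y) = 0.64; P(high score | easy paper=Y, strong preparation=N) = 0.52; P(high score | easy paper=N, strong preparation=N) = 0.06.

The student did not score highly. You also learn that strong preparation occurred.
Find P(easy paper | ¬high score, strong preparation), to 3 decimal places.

Sum P(¬high score|·) weighted by the priors over both values of easy paper:
  P(¬high score | strong preparation) = 0.36*0.74 + 0.16*0.26
        = 0.266400 + 0.041600 = 0.308000
Configurations with easy paper contribute 0.041600, so
  P(easy paper | ¬high score, strong preparation) = 0.041600 / 0.308000 ≈ 0.135

P(easy paper | ¬high score, strong preparation) ≈ 0.135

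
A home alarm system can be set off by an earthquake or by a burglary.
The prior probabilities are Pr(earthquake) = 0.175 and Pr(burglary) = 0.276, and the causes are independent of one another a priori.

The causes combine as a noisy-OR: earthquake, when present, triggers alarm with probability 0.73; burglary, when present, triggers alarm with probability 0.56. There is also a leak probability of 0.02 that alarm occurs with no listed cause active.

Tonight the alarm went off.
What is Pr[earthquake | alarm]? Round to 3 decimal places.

Pr[earthquake | alarm] ≈ 0.490

Under noisy-OR, P(alarm | causes) = 1 − (1−0.02)·∏(1−qᵢ) over the active causes.
P(alarm) = 0.02×0.825×0.724 + 0.5688×0.825×0.276 + 0.7354×0.175×0.724 + 0.883576×0.175×0.276 = 0.011946 + 0.129516 + 0.093175 + 0.042677 = 0.277314
Of this, 0.135852 comes from 0.093175 + 0.042677 (the earthquake=true cases).
Hence the posterior is 0.135852/0.277314 ≈ 0.490.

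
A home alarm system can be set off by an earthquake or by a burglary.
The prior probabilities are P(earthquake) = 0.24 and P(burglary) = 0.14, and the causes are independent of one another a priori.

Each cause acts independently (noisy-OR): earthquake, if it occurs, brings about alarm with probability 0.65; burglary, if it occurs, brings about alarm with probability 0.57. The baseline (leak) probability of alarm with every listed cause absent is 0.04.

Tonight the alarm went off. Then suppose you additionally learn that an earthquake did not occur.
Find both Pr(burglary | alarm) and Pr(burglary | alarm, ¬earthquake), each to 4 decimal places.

Under noisy-OR, P(alarm | causes) = 1 − (1−0.04)·∏(1−qᵢ) over the active causes.
By total probability over the 4 (earthquake, burglary) configurations:
  P(alarm) = 0.04*0.76*0.86 + 0.5872*0.76*0.14 + 0.664*0.24*0.86 + 0.85552*0.24*0.14
        = 0.026144 + 0.062478 + 0.137050 + 0.028745 = 0.254417
The terms with burglary present sum to 0.091223, so
  P(burglary | alarm) = 0.091223 / 0.254417 ≈ 0.3586

With the extra evidence:
Sum P(alarm|·) weighted by the priors over both values of burglary:
  P(alarm | ¬earthquake) = 0.04·0.86 + 0.5872·0.14
        = 0.034400 + 0.082208 = 0.116608
The terms with burglary present sum to 0.082208, so
  P(burglary | alarm, ¬earthquake) = 0.082208 / 0.116608 ≈ 0.7050
Ruling out earthquake raises the posterior on burglary — the flip side of explaining away.

Pr(burglary | alarm) ≈ 0.3586; Pr(burglary | alarm, ¬earthquake) ≈ 0.7050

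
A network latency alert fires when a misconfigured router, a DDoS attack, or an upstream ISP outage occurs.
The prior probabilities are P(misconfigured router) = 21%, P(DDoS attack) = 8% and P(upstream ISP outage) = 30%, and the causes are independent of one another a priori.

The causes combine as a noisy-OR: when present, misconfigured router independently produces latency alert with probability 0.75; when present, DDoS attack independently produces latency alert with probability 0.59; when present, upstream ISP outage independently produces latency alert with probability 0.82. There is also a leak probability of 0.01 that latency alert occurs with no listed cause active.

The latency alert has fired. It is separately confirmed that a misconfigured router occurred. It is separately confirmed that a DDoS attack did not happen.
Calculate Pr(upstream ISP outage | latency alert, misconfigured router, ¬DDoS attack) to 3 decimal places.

Pr(upstream ISP outage | latency alert, misconfigured router, ¬DDoS attack) ≈ 0.352

Under noisy-OR, P(latency alert | causes) = 1 − (1−0.01)·∏(1−qᵢ) over the active causes.
P(latency alert | misconfigured router, ¬DDoS attack) = 0.7525·0.7 + 0.95545·0.3 = 0.526750 + 0.286635 = 0.813385
The upstream ISP outage-present share is 0.95545·0.3 = 0.286635.
Hence the posterior is 0.286635/0.813385 ≈ 0.352.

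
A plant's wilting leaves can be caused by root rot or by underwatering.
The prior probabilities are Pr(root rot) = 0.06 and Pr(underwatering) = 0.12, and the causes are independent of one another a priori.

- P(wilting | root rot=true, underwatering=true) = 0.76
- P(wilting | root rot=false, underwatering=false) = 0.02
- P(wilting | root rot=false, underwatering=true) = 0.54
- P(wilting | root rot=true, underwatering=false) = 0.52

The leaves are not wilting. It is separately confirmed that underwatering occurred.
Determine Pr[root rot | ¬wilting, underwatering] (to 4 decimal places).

Pr[root rot | ¬wilting, underwatering] ≈ 0.0322

P(¬wilting | underwatering) = 0.46*0.94 + 0.24*0.06 = 0.432400 + 0.014400 = 0.446800
Of this, 0.014400 comes from 0.24*0.06 (the root rot=true cases).
P(root rot | ¬wilting, underwatering) = 0.014400 / 0.446800 ≈ 0.0322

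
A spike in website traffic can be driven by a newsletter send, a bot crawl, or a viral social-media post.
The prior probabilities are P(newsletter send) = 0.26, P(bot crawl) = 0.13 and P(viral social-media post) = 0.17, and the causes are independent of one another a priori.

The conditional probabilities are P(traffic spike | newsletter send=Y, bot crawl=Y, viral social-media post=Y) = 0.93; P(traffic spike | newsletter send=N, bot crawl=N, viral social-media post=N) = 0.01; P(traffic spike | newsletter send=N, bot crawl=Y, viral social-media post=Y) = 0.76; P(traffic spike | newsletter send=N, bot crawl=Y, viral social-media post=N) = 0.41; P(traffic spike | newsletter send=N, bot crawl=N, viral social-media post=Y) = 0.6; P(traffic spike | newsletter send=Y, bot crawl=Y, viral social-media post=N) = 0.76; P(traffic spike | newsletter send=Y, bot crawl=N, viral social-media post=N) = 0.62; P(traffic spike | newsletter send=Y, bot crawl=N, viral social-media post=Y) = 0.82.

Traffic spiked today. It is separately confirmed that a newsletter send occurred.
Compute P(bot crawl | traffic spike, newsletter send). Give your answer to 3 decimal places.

Weight on bot crawl=true, given the evidence: 0.082004 + 0.020553 = 0.102557
Normalizer over all consistent configurations: 0.62·0.87·0.83 + 0.82·0.87·0.17 + 0.76·0.13·0.83 + 0.93·0.13·0.17 = 0.671537
Posterior = 0.102557 / 0.671537 ≈ 0.153

P(bot crawl | traffic spike, newsletter send) ≈ 0.153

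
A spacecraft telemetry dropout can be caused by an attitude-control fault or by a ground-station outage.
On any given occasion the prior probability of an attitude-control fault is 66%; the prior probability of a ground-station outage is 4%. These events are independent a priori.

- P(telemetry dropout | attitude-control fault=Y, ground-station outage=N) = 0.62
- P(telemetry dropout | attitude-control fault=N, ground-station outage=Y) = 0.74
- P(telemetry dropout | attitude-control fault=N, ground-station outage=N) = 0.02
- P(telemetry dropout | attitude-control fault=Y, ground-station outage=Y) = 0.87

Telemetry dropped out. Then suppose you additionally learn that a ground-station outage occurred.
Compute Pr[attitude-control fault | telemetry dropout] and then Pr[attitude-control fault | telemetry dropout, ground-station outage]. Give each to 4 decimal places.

Pr[attitude-control fault | telemetry dropout] ≈ 0.9616; Pr[attitude-control fault | telemetry dropout, ground-station outage] ≈ 0.6953

Enumerate the 4 (attitude-control fault, ground-station outage) configurations and weight by the priors:
  P(telemetry dropout) = 0.02·0.34·0.96 + 0.74·0.34·0.04 + 0.62·0.66·0.96 + 0.87·0.66·0.04
        = 0.006528 + 0.010064 + 0.392832 + 0.022968 = 0.432392
Configurations with attitude-control fault contribute 0.415800, so
  P(attitude-control fault | telemetry dropout) = 0.415800 / 0.432392 ≈ 0.9616

With the extra evidence:
Sum P(telemetry dropout|·) weighted by the priors over both values of attitude-control fault:
  P(telemetry dropout | ground-station outage) = 0.74·0.34 + 0.87·0.66
        = 0.251600 + 0.574200 = 0.825800
Keeping only the attitude-control fault-present terms gives 0.574200, so
  P(attitude-control fault | telemetry dropout, ground-station outage) = 0.574200 / 0.825800 ≈ 0.6953
— ground-station outage explains away the evidence for attitude-control fault.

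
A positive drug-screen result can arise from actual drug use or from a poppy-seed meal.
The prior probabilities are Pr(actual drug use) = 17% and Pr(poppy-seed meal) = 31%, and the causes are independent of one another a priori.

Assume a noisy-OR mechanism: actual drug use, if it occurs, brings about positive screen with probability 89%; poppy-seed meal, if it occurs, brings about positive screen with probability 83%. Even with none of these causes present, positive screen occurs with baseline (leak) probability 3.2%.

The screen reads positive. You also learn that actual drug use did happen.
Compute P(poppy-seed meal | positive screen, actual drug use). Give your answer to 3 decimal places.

P(poppy-seed meal | positive screen, actual drug use) ≈ 0.331

Under noisy-OR, P(positive screen | causes) = 1 − (1−0.032)·∏(1−qᵢ) over the active causes.
For the numerator, keep only poppy-seed meal=true terms: 0.981898×0.31 = 0.304388
Denominator P(positive screen | actual drug use): 0.89352×0.69 + 0.981898×0.31 = 0.920917
Posterior = 0.304388 / 0.920917 ≈ 0.331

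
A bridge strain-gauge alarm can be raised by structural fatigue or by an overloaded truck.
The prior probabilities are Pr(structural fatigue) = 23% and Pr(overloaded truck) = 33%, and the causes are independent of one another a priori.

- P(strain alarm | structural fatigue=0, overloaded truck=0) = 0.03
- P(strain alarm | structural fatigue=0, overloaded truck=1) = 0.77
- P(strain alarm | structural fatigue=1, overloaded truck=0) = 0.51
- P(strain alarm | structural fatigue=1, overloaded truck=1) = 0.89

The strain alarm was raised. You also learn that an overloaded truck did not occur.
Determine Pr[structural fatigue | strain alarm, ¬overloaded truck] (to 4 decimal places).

Pr[structural fatigue | strain alarm, ¬overloaded truck] ≈ 0.8355

Sum P(strain alarm|·) weighted by the priors over both values of structural fatigue:
  P(strain alarm | ¬overloaded truck) = 0.03·0.77 + 0.51·0.23
        = 0.023100 + 0.117300 = 0.140400
The terms with structural fatigue present sum to 0.117300, so
  P(structural fatigue | strain alarm, ¬overloaded truck) = 0.117300 / 0.140400 ≈ 0.8355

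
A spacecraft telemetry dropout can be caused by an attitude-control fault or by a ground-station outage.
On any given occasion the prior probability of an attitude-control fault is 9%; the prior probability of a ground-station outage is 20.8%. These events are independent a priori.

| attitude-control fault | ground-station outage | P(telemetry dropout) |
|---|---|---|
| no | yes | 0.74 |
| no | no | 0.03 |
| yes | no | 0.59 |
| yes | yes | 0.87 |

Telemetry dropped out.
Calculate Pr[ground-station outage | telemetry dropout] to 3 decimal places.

Pr[ground-station outage | telemetry dropout] ≈ 0.711

For the numerator, keep only ground-station outage=true terms: 0.140067 + 0.016286 = 0.156353
Denominator P(telemetry dropout): 0.03·0.91·0.792 + 0.74·0.91·0.208 + 0.59·0.09·0.792 + 0.87·0.09·0.208 = 0.220030
P(ground-station outage | telemetry dropout) = 0.156353/0.220030 ≈ 0.711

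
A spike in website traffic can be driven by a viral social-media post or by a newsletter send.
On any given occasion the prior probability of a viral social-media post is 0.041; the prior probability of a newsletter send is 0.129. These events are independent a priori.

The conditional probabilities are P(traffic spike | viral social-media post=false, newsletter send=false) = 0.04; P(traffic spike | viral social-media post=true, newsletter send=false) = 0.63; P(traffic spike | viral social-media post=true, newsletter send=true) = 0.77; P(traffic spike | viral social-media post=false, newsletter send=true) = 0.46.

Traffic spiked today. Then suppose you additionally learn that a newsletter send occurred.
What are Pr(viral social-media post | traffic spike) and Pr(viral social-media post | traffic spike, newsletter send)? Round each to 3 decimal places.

Pr(viral social-media post | traffic spike) ≈ 0.227; Pr(viral social-media post | traffic spike, newsletter send) ≈ 0.067

For the numerator, keep only viral social-media post=true terms: 0.022498 + 0.004073 = 0.026571
Denominator P(traffic spike): 0.04×0.959×0.871 + 0.46×0.959×0.129 + 0.63×0.041×0.871 + 0.77×0.041×0.129 = 0.116890
P(viral social-media post | traffic spike) = 0.026571/0.116890 ≈ 0.227

Now also conditioning on newsletter send=true:
Sum P(traffic spike|·) weighted by the priors over both values of viral social-media post:
  P(traffic spike | newsletter send) = 0.46·0.959 + 0.77·0.041
        = 0.441140 + 0.031570 = 0.472710
Configurations with viral social-media post contribute 0.031570, so
  P(viral social-media post | traffic spike, newsletter send) = 0.031570 / 0.472710 ≈ 0.067
— newsletter send explains away the evidence for viral social-media post.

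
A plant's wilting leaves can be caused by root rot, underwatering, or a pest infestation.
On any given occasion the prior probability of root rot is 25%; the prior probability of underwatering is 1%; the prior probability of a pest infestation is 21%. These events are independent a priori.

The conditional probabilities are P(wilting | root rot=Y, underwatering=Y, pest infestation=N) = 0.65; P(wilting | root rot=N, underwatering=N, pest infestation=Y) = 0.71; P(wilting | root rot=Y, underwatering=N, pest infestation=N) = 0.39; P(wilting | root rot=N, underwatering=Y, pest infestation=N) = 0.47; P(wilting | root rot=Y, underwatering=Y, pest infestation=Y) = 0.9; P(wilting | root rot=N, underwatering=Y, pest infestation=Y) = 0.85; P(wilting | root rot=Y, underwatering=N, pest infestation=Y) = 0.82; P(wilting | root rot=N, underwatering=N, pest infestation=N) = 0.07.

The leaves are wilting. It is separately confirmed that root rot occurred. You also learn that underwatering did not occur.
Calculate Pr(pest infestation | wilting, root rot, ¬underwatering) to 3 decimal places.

Pr(pest infestation | wilting, root rot, ¬underwatering) ≈ 0.359

Enumerate both values of pest infestation and weight by the priors:
  P(wilting | root rot, ¬underwatering) = 0.39*0.79 + 0.82*0.21
        = 0.308100 + 0.172200 = 0.480300
Keeping only the pest infestation-present terms gives 0.172200, so
  P(pest infestation | wilting, root rot, ¬underwatering) = 0.172200 / 0.480300 ≈ 0.359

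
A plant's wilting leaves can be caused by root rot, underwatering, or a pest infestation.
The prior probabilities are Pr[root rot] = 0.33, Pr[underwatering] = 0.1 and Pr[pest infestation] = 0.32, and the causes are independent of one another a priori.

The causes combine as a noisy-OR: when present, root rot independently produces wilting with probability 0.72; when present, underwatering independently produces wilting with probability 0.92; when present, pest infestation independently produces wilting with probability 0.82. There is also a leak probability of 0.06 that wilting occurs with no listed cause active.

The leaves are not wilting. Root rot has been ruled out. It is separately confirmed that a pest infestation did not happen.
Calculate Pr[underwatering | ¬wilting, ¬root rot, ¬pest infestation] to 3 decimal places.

Pr[underwatering | ¬wilting, ¬root rot, ¬pest infestation] ≈ 0.009

Under noisy-OR, P(wilting | causes) = 1 − (1−0.06)·∏(1−qᵢ) over the active causes.
By total probability over both values of underwatering:
  P(¬wilting | ¬root rot, ¬pest infestation) = 0.94*0.9 + 0.0752*0.1
        = 0.846000 + 0.007520 = 0.853520
Configurations with underwatering contribute 0.007520, so
  P(underwatering | ¬wilting, ¬root rot, ¬pest infestation) = 0.007520 / 0.853520 ≈ 0.009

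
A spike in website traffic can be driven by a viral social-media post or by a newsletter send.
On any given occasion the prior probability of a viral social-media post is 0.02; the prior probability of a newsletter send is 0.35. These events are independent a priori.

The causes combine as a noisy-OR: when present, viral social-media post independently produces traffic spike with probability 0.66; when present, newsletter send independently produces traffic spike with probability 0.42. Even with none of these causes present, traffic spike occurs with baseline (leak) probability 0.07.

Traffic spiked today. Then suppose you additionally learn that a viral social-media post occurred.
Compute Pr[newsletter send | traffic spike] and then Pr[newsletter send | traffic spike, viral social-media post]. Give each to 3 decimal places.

Pr[newsletter send | traffic spike] ≈ 0.754; Pr[newsletter send | traffic spike, viral social-media post] ≈ 0.391

Under noisy-OR, P(traffic spike | causes) = 1 − (1−0.07)·∏(1−qᵢ) over the active causes.
Weight on newsletter send=true, given the evidence: 0.157986 + 0.005716 = 0.163702
Denominator P(traffic spike): 0.07*0.98*0.65 + 0.4606*0.98*0.35 + 0.6838*0.02*0.65 + 0.816604*0.02*0.35 = 0.217181
P(newsletter send | traffic spike) = 0.163702/0.217181 ≈ 0.754

Now also conditioning on viral social-media post=true:
For the numerator, keep only newsletter send=true terms: 0.816604·0.35 = 0.285811
Normalizer over all consistent configurations: 0.6838·0.65 + 0.816604·0.35 = 0.730281
Posterior = 0.285811 / 0.730281 ≈ 0.391
This is intercausal reasoning (explaining away): once viral social-media post accounts for the traffic spike, newsletter send becomes less likely.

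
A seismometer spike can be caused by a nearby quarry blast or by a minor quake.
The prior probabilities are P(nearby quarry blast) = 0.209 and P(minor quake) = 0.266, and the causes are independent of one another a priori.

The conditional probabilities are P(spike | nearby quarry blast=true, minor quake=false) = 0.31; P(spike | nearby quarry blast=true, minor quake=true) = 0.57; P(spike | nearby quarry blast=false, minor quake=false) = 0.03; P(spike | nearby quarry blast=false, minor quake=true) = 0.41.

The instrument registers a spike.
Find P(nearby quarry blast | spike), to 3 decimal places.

P(nearby quarry blast | spike) ≈ 0.433

P(spike) = 0.03·0.791·0.734 + 0.41·0.791·0.266 + 0.31·0.209·0.734 + 0.57·0.209·0.266 = 0.017418 + 0.086266 + 0.047556 + 0.031689 = 0.182929
The nearby quarry blast-present share is 0.047556 + 0.031689 = 0.079245.
P(nearby quarry blast | spike) = 0.079245 / 0.182929 ≈ 0.433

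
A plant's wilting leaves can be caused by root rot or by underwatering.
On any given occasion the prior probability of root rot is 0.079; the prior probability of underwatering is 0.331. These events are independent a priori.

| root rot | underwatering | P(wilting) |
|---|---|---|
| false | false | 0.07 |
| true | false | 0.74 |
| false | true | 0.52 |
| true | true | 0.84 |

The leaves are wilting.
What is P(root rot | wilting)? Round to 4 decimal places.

P(root rot | wilting) ≈ 0.2325

Sum P(wilting|·) weighted by the priors over the 4 (root rot, underwatering) configurations:
  P(wilting) = 0.07·0.921·0.669 + 0.52·0.921·0.331 + 0.74·0.079·0.669 + 0.84·0.079·0.331
        = 0.043130 + 0.158523 + 0.039110 + 0.021965 = 0.262728
Keeping only the root rot-present terms gives 0.061075, so
  P(root rot | wilting) = 0.061075 / 0.262728 ≈ 0.2325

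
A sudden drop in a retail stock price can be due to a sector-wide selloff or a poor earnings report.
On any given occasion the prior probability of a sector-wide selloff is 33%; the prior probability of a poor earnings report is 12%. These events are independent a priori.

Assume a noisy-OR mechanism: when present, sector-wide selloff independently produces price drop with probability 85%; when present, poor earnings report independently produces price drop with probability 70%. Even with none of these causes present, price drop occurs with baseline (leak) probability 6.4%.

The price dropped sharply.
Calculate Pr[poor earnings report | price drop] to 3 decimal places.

Under noisy-OR, P(price drop | causes) = 1 − (1−0.064)·∏(1−qᵢ) over the active causes.
Weight on poor earnings report=true, given the evidence: 0.057824 + 0.037932 = 0.095756
Normalizer over all consistent configurations: 0.064×0.67×0.88 + 0.7192×0.67×0.12 + 0.8596×0.33×0.88 + 0.95788×0.33×0.12 = 0.383118
Posterior = 0.095756 / 0.383118 ≈ 0.250

Pr[poor earnings report | price drop] ≈ 0.250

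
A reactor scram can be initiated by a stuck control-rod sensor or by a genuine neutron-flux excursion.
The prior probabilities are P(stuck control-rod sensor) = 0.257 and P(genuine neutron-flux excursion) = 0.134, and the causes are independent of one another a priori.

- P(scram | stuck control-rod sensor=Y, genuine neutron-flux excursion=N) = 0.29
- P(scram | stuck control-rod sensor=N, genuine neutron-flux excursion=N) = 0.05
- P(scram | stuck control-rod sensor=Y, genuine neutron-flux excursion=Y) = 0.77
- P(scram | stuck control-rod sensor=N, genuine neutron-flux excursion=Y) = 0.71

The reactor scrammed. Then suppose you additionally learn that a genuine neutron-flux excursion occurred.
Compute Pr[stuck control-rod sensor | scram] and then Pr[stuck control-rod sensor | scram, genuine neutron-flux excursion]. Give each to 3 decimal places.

Pr[stuck control-rod sensor | scram] ≈ 0.470; Pr[stuck control-rod sensor | scram, genuine neutron-flux excursion] ≈ 0.273

P(scram) = 0.05×0.743×0.866 + 0.71×0.743×0.134 + 0.29×0.257×0.866 + 0.77×0.257×0.134 = 0.032172 + 0.070689 + 0.064543 + 0.026517 = 0.193921
The stuck control-rod sensor-present share is 0.064543 + 0.026517 = 0.091060.
Hence the posterior is 0.091060/0.193921 ≈ 0.470.

Now also conditioning on genuine neutron-flux excursion=true:
P(scram | genuine neutron-flux excursion) = 0.71×0.743 + 0.77×0.257 = 0.527530 + 0.197890 = 0.725420
Of this, 0.197890 comes from 0.77×0.257 (the stuck control-rod sensor=true cases).
Hence the posterior is 0.197890/0.725420 ≈ 0.273.
The drop from 0.470 to 0.273 is the explaining-away (discounting) effect.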